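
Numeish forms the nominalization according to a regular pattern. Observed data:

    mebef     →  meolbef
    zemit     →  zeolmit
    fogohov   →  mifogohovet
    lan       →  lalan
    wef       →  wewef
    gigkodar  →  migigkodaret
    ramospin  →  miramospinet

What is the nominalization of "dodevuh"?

wef and mebef both end in -f yet inflect differently (wewef, meolbef), so the final letter is not what conditions the rule; the number of vowels is.
"dodevuh" has 3 vowels. The stems with 3 vowels (fogohov → mifogohovet, gigkodar → migigkodaret, ramospin → miramospinet) add mi- … -et around the stem.
So dodevuh → midodevuhet.

midodevuhet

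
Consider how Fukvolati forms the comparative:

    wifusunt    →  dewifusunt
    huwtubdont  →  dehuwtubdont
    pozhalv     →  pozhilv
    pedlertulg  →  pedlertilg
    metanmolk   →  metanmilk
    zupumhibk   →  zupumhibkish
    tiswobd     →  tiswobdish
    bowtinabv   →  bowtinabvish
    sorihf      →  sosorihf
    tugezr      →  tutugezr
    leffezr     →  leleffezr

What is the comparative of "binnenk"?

debinnenk

metanmolk and zupumhibk both end in -k yet inflect differently (metanmilk, zupumhibkish), so the final letter is not what conditions the rule; the second-to-last letter is.
"binnenk" has second-to-last letter 'n'. The stems whose second-to-last letter is 'n' (wifusunt → dewifusunt, huwtubdont → dehuwtubdont) add the prefix de-.
The other patterns: stems whose second-to-last letter is 'l' change the last vowel to 'i'; stems whose second-to-last letter is 'b' add -ish; stems whose second-to-last letter is 'h' or 'z' repeat the first consonant+vowel as a prefix.
So binnenk → debinnenk.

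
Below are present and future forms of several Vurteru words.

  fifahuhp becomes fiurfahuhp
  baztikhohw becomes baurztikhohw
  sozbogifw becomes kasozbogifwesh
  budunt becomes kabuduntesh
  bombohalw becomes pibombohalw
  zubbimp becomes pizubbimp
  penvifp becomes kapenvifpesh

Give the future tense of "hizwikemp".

pihizwikemp

zubbimp and fifahuhp both end in -p yet inflect differently (pizubbimp, fiurfahuhp), so the final letter is not what conditions the rule; the second-to-last letter is.
"hizwikemp" has second-to-last letter 'm'. The one such stem in the data (zubbimp → pizubbimp) adds the prefix pi-, so the same rule applies.
So hizwikemp → pihizwikemp.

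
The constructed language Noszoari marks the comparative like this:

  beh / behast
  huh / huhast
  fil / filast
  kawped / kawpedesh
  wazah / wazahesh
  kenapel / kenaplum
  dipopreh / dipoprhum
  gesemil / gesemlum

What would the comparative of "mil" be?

beh and wazah both end in -h yet inflect differently (behast, wazahesh), so the final letter is not what conditions the rule; the number of vowels is.
"mil" has 1 vowel. The stems with 1 vowel (beh → behast, huh → huhast, fil → filast) add -ast.
The other patterns: stems with 2 vowels add -esh; stems with 3 vowels delete the last vowel and add -um.
So mil → milast.

milast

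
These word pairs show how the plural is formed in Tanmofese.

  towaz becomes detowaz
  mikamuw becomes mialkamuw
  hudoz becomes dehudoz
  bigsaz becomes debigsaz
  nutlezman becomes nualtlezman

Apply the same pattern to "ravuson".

towaz and nutlezman both have last vowel 'a' yet inflect differently (detowaz, nualtlezman), so the last vowel is not what conditions the rule; the final letter is.
"ravuson" ends in -n. The one such stem in the data (nutlezman → nualtlezman) inserts -al- after the first vowel (as does mikamuw), so the same rule applies.
The other pattern: stems ending in -z add the prefix de-.
So ravuson → raalvuson.

raalvuson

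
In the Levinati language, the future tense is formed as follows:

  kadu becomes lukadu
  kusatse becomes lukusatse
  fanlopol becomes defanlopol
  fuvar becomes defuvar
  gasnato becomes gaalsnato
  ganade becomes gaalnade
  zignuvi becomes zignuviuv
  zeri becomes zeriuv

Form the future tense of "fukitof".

defukitof

"fukitof" begins with f-. The stems beginning with f- (fanlopol → defanlopol, fuvar → defuvar) add the prefix de-.
The other patterns: stems beginning with k- add the prefix lu-; stems beginning with g- insert -al- after the first vowel; stems beginning with z- add -uv.
So fukitof → defukitof.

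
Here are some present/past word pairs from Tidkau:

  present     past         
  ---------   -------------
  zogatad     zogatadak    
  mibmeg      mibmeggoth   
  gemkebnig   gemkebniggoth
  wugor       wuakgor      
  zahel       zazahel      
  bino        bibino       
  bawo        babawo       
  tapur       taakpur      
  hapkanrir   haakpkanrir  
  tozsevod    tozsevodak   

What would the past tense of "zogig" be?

tozsevod and wugor both have last vowel 'o' yet inflect differently (tozsevodak, wuakgor), so the last vowel is not what conditions the rule; the final letter is.
"zogig" ends in -g. The stems ending in -g (mibmeg → mibmeggoth, gemkebnig → gemkebniggoth) double the final consonant and add -oth.
So zogig → zogiggoth.

zogiggoth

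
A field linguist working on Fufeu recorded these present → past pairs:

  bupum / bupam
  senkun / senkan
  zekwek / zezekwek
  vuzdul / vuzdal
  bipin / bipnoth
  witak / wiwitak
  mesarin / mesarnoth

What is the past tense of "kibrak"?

senkun and bipin both end in -n yet inflect differently (senkan, bipnoth), so the final letter is not what conditions the rule; the last vowel is.
"kibrak" has last vowel 'a'. The one such stem in the data (witak → wiwitak) repeats the first consonant+vowel as a prefix (as does zekwek), so the same rule applies.
The other patterns: stems whose last vowel is 'u' change the last vowel to 'a'; stems whose last vowel is 'i' delete the last vowel and add -oth.
So kibrak → kikibrak.

kikibrak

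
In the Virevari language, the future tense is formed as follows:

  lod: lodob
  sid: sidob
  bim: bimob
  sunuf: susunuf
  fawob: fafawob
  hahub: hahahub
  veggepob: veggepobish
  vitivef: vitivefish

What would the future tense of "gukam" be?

gugukam

fawob and veggepob both end in -b yet inflect differently (fafawob, veggepobish), so the final letter is not what conditions the rule; the number of vowels is.
"gukam" has 2 vowels. The stems with 2 vowels (sunuf → susunuf, fawob → fafawob, hahub → hahahub) repeat the first consonant+vowel as a prefix.
So gukam → gugukam.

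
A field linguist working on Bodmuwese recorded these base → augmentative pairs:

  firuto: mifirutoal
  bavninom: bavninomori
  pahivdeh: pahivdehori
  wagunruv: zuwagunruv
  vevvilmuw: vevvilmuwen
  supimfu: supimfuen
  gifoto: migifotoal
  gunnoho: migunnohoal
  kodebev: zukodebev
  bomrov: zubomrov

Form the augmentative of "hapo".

mihapoal

"hapo" ends in -o. The stems ending in -o (firuto → mifirutoal, gifoto → migifotoal, gunnoho → migunnohoal) add mi- … -al around the stem.
The other patterns: stems ending in -h or -m add -ori; stems ending in -v add the prefix zu-; stems ending in -u or -w add -en.
So hapo → mihapoal.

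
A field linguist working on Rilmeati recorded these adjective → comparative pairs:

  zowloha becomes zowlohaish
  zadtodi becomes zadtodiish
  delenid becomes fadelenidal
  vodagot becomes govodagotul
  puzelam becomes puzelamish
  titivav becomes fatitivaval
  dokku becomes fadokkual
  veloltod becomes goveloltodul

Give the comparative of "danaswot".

fadanaswotal

"danaswot" begins with d-. The stems beginning with d- (dokku → fadokkual, delenid → fadelenidal) add fa- … -al around the stem.
So danaswot → fadanaswotal.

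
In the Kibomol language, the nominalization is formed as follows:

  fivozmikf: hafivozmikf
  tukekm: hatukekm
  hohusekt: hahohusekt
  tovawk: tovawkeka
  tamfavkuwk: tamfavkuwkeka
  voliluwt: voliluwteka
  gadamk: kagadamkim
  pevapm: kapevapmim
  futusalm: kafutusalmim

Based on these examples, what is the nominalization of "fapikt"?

hafapikt

hohusekt and voliluwt both end in -t yet inflect differently (hahohusekt, voliluwteka), so the final letter is not what conditions the rule; the second-to-last letter is.
"fapikt" has second-to-last letter 'k'. The stems whose second-to-last letter is 'k' (fivozmikf → hafivozmikf, tukekm → hatukekm, hohusekt → hahohusekt) add the prefix ha-.
The other patterns: stems whose second-to-last letter is 'w' add -eka; stems whose second-to-last letter is 'l', 'm' or 'p' add ka- … -im around the stem.
So fapikt → hafapikt.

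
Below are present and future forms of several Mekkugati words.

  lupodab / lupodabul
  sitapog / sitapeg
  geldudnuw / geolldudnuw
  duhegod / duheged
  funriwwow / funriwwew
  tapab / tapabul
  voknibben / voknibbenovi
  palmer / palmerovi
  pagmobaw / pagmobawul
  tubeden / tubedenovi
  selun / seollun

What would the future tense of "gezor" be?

gezer

"gezor" has last vowel 'o'. The stems whose last vowel is 'o' (duhegod → duheged, funriwwow → funriwwew, sitapog → sitapeg) change the last vowel to 'e'.
So gezor → gezer.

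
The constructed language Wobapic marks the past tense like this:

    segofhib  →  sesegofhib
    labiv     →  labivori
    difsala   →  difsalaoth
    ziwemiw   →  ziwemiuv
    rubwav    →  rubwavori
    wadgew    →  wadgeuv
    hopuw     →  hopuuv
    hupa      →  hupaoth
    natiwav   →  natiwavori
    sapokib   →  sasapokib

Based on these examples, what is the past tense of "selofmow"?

selofmouv

difsala and natiwav both have last vowel 'a' yet inflect differently (difsalaoth, natiwavori), so the last vowel is not what conditions the rule; the final letter is.
"selofmow" ends in -w. The stems ending in -w (ziwemiw → ziwemiuv, wadgew → wadgeuv, hopuw → hopuuv) drop the final letter and add -uv.
The other patterns: stems ending in -a add -oth; stems ending in -v add -ori; stems ending in -b repeat the first consonant+vowel as a prefix.
So selofmow → selofmouv.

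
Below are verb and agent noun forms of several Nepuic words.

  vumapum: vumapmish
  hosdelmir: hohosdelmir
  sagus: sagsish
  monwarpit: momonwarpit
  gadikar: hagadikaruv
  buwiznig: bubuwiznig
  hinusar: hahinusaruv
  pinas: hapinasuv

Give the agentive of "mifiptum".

mifiptmish

"mifiptum" has last vowel 'u'. The stems whose last vowel is 'u' (vumapum → vumapmish, sagus → sagsish) delete the last vowel and add -ish.
The other patterns: stems whose last vowel is 'a' add ha- … -uv around the stem; stems whose last vowel is 'i' repeat the first consonant+vowel as a prefix.
So mifiptum → mifiptmish.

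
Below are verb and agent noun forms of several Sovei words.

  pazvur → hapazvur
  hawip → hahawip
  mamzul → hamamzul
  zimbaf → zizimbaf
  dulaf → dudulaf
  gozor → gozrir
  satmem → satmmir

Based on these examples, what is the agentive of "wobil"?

hawobil

"wobil" has last vowel 'i'. The one such stem in the data (hawip → hahawip) adds the prefix ha-, so the same rule applies.
The other patterns: stems whose last vowel is 'a' repeat the first consonant+vowel as a prefix; stems whose last vowel is 'e' or 'o' delete the last vowel and add -ir.
So wobil → hawobil.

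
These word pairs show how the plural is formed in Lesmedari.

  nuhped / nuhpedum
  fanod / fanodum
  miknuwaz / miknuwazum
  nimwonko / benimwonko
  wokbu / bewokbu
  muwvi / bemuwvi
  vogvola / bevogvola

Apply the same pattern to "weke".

fanod and nimwonko both have last vowel 'o' yet inflect differently (fanodum, benimwonko), so the last vowel is not what conditions the rule; whether the stem ends in a vowel or a consonant is.
"weke" ends in a vowel. The stems ending in a vowel (nimwonko → benimwonko, wokbu → bewokbu, muwvi → bemuwvi) add the prefix be-.
The other pattern: stems ending in a consonant add -um.
So weke → beweke.

beweke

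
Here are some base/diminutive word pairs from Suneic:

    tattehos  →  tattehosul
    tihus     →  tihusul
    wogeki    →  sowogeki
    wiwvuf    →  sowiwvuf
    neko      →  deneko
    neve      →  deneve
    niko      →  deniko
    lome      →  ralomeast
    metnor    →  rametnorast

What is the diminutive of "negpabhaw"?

denegpabhaw

neve and lome both end in -e yet inflect differently (deneve, ralomeast), so the final letter is not what conditions the rule; the first letter is.
"negpabhaw" begins with n-. The stems beginning with n- (neko → deneko, neve → deneve, niko → deniko) add the prefix de-.
The other patterns: stems beginning with t- add -ul; stems beginning with w- add the prefix so-; stems beginning with l- or m- add ra- … -ast around the stem.
So negpabhaw → denegpabhaw.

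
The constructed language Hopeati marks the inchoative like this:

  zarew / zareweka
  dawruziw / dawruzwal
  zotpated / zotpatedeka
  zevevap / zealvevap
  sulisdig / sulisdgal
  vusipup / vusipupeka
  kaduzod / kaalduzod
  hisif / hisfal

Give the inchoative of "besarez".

besarezeka

dawruziw and zarew both end in -w yet inflect differently (dawruzwal, zareweka), so the final letter is not what conditions the rule; the last vowel is.
"besarez" has last vowel 'e'. The stems whose last vowel is 'e' (zarew → zareweka, zotpated → zotpatedeka) add -eka.
The other patterns: stems whose last vowel is 'i' delete the last vowel and add -al; stems whose last vowel is 'a' or 'o' insert -al- after the first vowel.
So besarez → besarezeka.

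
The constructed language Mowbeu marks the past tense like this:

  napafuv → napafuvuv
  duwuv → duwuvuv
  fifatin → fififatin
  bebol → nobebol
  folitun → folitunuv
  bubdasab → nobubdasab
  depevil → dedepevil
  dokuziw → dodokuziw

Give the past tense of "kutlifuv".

kutlifuvuv

"kutlifuv" has last vowel 'u'. The stems whose last vowel is 'u' (folitun → folitunuv, napafuv → napafuvuv, duwuv → duwuvuv) add -uv.
The other patterns: stems whose last vowel is 'i' repeat the first consonant+vowel as a prefix; stems whose last vowel is 'a' or 'o' add the prefix no-.
So kutlifuv → kutlifuvuv.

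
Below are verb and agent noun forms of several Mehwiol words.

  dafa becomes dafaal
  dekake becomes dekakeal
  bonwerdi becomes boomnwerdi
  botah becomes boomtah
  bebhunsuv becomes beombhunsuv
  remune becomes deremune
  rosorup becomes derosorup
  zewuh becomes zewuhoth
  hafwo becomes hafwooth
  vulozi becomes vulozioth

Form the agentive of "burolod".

buomrolod

"burolod" begins with b-. The stems beginning with b- (bonwerdi → boomnwerdi, botah → boomtah, bebhunsuv → beombhunsuv) insert -om- after the first vowel.
So burolod → buomrolod.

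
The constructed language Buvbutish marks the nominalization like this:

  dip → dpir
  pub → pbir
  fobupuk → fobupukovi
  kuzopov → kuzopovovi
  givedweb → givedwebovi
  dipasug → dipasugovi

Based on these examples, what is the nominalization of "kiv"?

pub and givedweb both end in -b yet inflect differently (pbir, givedwebovi), so the final letter is not what conditions the rule; the number of vowels is.
"kiv" has 1 vowel. The stems with 1 vowel (pub → pbir, dip → dpir) delete the last vowel and add -ir.
The other pattern: stems with 3 vowels add -ovi.
So kiv → kvir.

kvir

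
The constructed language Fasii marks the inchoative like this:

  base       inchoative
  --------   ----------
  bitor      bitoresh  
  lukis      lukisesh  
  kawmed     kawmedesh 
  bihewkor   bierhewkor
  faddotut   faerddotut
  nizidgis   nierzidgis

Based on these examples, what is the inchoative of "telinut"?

bitor and bihewkor both end in -r yet inflect differently (bitoresh, bierhewkor), so the final letter is not what conditions the rule; the number of vowels is.
"telinut" has 3 vowels. The stems with 3 vowels (bihewkor → bierhewkor, faddotut → faerddotut, nizidgis → nierzidgis) insert -er- after the first vowel.
The other pattern: stems with 2 vowels add -esh.
So telinut → teerlinut.

teerlinut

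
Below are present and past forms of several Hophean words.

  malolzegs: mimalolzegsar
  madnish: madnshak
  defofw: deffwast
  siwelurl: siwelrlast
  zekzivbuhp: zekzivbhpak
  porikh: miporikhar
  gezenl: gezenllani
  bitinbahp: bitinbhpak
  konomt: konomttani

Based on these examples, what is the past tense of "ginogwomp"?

ginogwomppani

siwelurl and gezenl both end in -l yet inflect differently (siwelrlast, gezenllani), so the final letter is not what conditions the rule; the second-to-last letter is.
"ginogwomp" has second-to-last letter 'm'. The one such stem in the data (konomt → konomttani) doubles the final consonant and adds -ani (as does gezenl), so the same rule applies.
So ginogwomp → ginogwomppani.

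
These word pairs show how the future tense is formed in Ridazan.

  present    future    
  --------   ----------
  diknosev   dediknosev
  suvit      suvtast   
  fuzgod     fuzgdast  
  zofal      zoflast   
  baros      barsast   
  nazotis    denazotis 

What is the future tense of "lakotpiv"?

delakotpiv

nazotis and baros both end in -s yet inflect differently (denazotis, barsast), so the final letter is not what conditions the rule; the number of vowels is.
"lakotpiv" has 3 vowels. The stems with 3 vowels (diknosev → dediknosev, nazotis → denazotis) add the prefix de-.
So lakotpiv → delakotpiv.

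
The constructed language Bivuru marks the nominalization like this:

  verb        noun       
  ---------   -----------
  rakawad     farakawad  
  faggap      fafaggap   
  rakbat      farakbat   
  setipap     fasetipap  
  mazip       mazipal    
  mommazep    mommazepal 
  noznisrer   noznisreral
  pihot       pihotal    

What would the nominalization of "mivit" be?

mivital

faggap and mazip both end in -p yet inflect differently (fafaggap, mazipal), so the final letter is not what conditions the rule; the last vowel is.
"mivit" has last vowel 'i'. The one such stem in the data (mazip → mazipal) adds -al, so the same rule applies.
So mivit → mivital.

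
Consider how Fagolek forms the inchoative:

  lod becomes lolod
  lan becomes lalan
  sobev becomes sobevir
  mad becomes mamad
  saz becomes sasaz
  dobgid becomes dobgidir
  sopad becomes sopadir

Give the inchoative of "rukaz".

dobgid and lod both end in -d yet inflect differently (dobgidir, lolod), so the final letter is not what conditions the rule; the number of vowels is.
"rukaz" has 2 vowels. The stems with 2 vowels (sobev → sobevir, dobgid → dobgidir, sopad → sopadir) add -ir.
The other pattern: stems with 1 vowel repeat the first consonant+vowel as a prefix.
So rukaz → rukazir.

rukazir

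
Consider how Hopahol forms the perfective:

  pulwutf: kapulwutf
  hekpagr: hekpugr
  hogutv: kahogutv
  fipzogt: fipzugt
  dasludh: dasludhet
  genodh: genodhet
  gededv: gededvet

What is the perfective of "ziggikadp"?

gededv and hogutv both end in -v yet inflect differently (gededvet, kahogutv), so the final letter is not what conditions the rule; the second-to-last letter is.
"ziggikadp" has second-to-last letter 'd'. The stems whose second-to-last letter is 'd' (gededv → gededvet, dasludh → dasludhet, genodh → genodhet) add -et.
So ziggikadp → ziggikadpet.

ziggikadpet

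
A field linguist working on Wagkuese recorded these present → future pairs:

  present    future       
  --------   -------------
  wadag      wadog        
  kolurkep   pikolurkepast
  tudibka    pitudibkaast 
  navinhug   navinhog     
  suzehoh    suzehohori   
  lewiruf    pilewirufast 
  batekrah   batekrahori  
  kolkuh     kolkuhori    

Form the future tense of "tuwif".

kolkuh and navinhug both have last vowel 'u' yet inflect differently (kolkuhori, navinhog), so the last vowel is not what conditions the rule; the final letter is.
"tuwif" ends in -f. The one such stem in the data (lewiruf → pilewirufast) adds pi- … -ast around the stem, so the same rule applies.
The other patterns: stems ending in -h add -ori; stems ending in -g change the last vowel to 'o'.
So tuwif → pituwifast.

pituwifast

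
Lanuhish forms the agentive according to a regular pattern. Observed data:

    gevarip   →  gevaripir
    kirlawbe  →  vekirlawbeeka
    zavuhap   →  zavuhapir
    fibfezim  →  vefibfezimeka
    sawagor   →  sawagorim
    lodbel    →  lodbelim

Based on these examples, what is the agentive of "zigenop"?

gevarip and fibfezim both have last vowel 'i' yet inflect differently (gevaripir, vefibfezimeka), so the last vowel is not what conditions the rule; the final letter is.
"zigenop" ends in -p. The stems ending in -p (gevarip → gevaripir, zavuhap → zavuhapir) add -ir.
The other patterns: stems ending in -e or -m add ve- … -eka around the stem; stems ending in -l or -r add -im.
So zigenop → zigenopir.

zigenopir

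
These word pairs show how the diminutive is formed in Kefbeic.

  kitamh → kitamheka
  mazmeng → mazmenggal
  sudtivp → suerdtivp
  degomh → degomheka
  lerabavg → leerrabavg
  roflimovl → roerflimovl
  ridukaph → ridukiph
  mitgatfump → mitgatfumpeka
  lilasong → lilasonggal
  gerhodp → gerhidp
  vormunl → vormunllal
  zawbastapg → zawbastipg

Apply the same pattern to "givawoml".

sudtivp and mitgatfump both end in -p yet inflect differently (suerdtivp, mitgatfumpeka), so the final letter is not what conditions the rule; the second-to-last letter is.
"givawoml" has second-to-last letter 'm'. The stems whose second-to-last letter is 'm' (kitamh → kitamheka, degomh → degomheka, mitgatfump → mitgatfumpeka) add -eka.
The other patterns: stems whose second-to-last letter is 'v' insert -er- after the first vowel; stems whose second-to-last letter is 'n' double the final consonant and add -al; stems whose second-to-last letter is 'd' or 'p' change the last vowel to 'i'.
So givawoml → givawomleka.

givawomleka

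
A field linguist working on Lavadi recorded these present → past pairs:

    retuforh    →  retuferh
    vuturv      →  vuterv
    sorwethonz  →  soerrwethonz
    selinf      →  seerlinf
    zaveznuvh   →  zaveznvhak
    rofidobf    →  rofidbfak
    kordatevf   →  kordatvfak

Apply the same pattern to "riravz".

retuforh and zaveznuvh both end in -h yet inflect differently (retuferh, zaveznvhak), so the final letter is not what conditions the rule; the second-to-last letter is.
"riravz" has second-to-last letter 'v'. The stems whose second-to-last letter is 'v' (zaveznuvh → zaveznvhak, kordatevf → kordatvfak) delete the last vowel and add -ak.
The other patterns: stems whose second-to-last letter is 'r' change the last vowel to 'e'; stems whose second-to-last letter is 'n' insert -er- after the first vowel.
So riravz → rirvzak.

rirvzak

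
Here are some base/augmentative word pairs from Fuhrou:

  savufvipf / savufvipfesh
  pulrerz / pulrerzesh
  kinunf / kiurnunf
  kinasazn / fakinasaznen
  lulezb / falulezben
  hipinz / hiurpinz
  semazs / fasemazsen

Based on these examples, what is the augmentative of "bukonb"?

kinunf and savufvipf both end in -f yet inflect differently (kiurnunf, savufvipfesh), so the final letter is not what conditions the rule; the second-to-last letter is.
"bukonb" has second-to-last letter 'n'. The stems whose second-to-last letter is 'n' (kinunf → kiurnunf, hipinz → hiurpinz) insert -ur- after the first vowel.
The other patterns: stems whose second-to-last letter is 'z' add fa- … -en around the stem; stems whose second-to-last letter is 'p' or 'r' add -esh.
So bukonb → buurkonb.

buurkonb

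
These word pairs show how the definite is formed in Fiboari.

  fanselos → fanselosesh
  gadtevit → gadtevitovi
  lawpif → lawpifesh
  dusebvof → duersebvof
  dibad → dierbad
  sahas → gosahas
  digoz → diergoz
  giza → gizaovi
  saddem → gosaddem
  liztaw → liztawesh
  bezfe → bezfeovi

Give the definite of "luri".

luriesh

dusebvof and lawpif both end in -f yet inflect differently (duersebvof, lawpifesh), so the final letter is not what conditions the rule; the first letter is.
"luri" begins with l-. The stems beginning with l- (lawpif → lawpifesh, liztaw → liztawesh) add -esh.
So luri → luriesh.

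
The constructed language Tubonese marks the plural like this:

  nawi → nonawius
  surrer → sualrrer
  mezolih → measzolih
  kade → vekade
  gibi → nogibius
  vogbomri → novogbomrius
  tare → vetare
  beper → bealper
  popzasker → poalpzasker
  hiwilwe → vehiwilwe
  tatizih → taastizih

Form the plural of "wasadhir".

waalsadhir

tare and surrer both have last vowel 'e' yet inflect differently (vetare, sualrrer), so the last vowel is not what conditions the rule; the final letter is.
"wasadhir" ends in -r. The stems ending in -r (surrer → sualrrer, beper → bealper, popzasker → poalpzasker) insert -al- after the first vowel.
The other patterns: stems ending in -e add the prefix ve-; stems ending in -h insert -as- after the first vowel; stems ending in -i add no- … -us around the stem.
So wasadhir → waalsadhir.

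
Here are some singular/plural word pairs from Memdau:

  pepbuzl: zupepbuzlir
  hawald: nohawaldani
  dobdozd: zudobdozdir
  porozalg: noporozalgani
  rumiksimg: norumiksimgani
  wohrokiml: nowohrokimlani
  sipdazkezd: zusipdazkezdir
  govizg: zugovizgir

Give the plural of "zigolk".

govizg and rumiksimg both end in -g yet inflect differently (zugovizgir, norumiksimgani), so the final letter is not what conditions the rule; the second-to-last letter is.
"zigolk" has second-to-last letter 'l'. The stems whose second-to-last letter is 'l' (porozalg → noporozalgani, hawald → nohawaldani) add no- … -ani around the stem.
So zigolk → nozigolkani.

nozigolkani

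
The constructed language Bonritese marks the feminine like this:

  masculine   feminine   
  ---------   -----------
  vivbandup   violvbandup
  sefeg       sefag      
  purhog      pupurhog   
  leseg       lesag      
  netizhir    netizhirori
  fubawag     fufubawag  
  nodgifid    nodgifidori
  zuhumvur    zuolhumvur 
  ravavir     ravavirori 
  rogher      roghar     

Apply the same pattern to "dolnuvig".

zuhumvur and ravavir both end in -r yet inflect differently (zuolhumvur, ravavirori), so the final letter is not what conditions the rule; the last vowel is.
"dolnuvig" has last vowel 'i'. The stems whose last vowel is 'i' (ravavir → ravavirori, netizhir → netizhirori, nodgifid → nodgifidori) add -ori.
So dolnuvig → dolnuvigori.

dolnuvigori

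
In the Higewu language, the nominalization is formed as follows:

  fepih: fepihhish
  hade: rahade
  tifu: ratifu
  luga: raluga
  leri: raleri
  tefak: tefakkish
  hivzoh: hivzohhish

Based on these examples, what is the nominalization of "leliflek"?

luga and tefak both have last vowel 'a' yet inflect differently (raluga, tefakkish), so the last vowel is not what conditions the rule; whether the stem ends in a vowel or a consonant is.
"leliflek" ends in a consonant. The stems ending in a consonant (tefak → tefakkish, hivzoh → hivzohhish, fepih → fepihhish) double the final consonant and add -ish.
The other pattern: stems ending in a vowel add the prefix ra-.
So leliflek → leliflekkish.

leliflekkish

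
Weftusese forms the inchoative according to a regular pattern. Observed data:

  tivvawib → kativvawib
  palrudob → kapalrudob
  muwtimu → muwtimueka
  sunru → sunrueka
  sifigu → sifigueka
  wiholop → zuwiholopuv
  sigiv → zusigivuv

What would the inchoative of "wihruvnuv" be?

zuwihruvnuvuv

palrudob and wiholop both have last vowel 'o' yet inflect differently (kapalrudob, zuwiholopuv), so the last vowel is not what conditions the rule; the final letter is.
"wihruvnuv" ends in -v. The one such stem in the data (sigiv → zusigivuv) adds zu- … -uv around the stem, so the same rule applies.
So wihruvnuv → zuwihruvnuvuv.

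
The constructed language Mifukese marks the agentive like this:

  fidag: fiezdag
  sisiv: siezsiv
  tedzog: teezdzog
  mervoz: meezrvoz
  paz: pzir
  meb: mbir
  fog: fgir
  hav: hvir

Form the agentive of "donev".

doeznev

mervoz and paz both end in -z yet inflect differently (meezrvoz, pzir), so the final letter is not what conditions the rule; the number of vowels is.
"donev" has 2 vowels. The stems with 2 vowels (fidag → fiezdag, sisiv → siezsiv, tedzog → teezdzog) insert -ez- after the first vowel.
The other pattern: stems with 1 vowel delete the last vowel and add -ir.
So donev → doeznev.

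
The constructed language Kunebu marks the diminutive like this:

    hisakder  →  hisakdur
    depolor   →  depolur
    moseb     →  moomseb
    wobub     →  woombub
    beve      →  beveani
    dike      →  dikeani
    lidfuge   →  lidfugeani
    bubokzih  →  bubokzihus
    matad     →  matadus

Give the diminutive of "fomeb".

hisakder and moseb both have last vowel 'e' yet inflect differently (hisakdur, moomseb), so the last vowel is not what conditions the rule; the final letter is.
"fomeb" ends in -b. The stems ending in -b (moseb → moomseb, wobub → woombub) insert -om- after the first vowel.
So fomeb → foommeb.

foommeb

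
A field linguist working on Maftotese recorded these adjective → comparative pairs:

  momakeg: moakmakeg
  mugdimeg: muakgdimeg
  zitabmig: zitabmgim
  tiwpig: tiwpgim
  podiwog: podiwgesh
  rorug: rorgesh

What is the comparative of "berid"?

momakeg and zitabmig both end in -g yet inflect differently (moakmakeg, zitabmgim), so the final letter is not what conditions the rule; the last vowel is.
"berid" has last vowel 'i'. The stems whose last vowel is 'i' (zitabmig → zitabmgim, tiwpig → tiwpgim) delete the last vowel and add -im.
So berid → berdim.

berdim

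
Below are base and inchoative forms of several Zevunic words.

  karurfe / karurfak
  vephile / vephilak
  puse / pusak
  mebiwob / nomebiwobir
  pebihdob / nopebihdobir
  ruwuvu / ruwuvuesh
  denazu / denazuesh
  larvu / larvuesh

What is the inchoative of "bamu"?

bamuesh

"bamu" ends in -u. The stems ending in -u (ruwuvu → ruwuvuesh, denazu → denazuesh, larvu → larvuesh) add -esh.
The other patterns: stems ending in -e drop the final letter and add -ak; stems ending in -b add no- … -ir around the stem.
So bamu → bamuesh.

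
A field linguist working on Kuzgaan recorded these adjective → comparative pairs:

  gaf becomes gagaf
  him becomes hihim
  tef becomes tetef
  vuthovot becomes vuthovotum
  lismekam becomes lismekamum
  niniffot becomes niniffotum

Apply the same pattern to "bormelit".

bormelitum

"bormelit" has 3 vowels. The stems with 3 vowels (niniffot → niniffotum, lismekam → lismekamum, vuthovot → vuthovotum) add -um.
The other pattern: stems with 1 vowel repeat the first consonant+vowel as a prefix.
So bormelit → bormelitum.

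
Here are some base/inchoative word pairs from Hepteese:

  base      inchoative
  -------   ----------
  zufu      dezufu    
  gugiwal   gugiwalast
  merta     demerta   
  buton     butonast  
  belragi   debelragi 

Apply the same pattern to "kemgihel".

kemgihelast

merta and gugiwal both have last vowel 'a' yet inflect differently (demerta, gugiwalast), so the last vowel is not what conditions the rule; whether the stem ends in a vowel or a consonant is.
"kemgihel" ends in a consonant. The stems ending in a consonant (buton → butonast, gugiwal → gugiwalast) add -ast.
So kemgihel → kemgihelast.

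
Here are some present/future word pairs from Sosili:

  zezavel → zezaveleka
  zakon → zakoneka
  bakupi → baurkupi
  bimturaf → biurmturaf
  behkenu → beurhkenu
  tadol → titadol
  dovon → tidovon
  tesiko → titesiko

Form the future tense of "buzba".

zezavel and tadol both end in -l yet inflect differently (zezaveleka, titadol), so the final letter is not what conditions the rule; the first letter is.
"buzba" begins with b-. The stems beginning with b- (bakupi → baurkupi, bimturaf → biurmturaf, behkenu → beurhkenu) insert -ur- after the first vowel.
The other patterns: stems beginning with z- add -eka; stems beginning with d- or t- add the prefix ti-.
So buzba → buurzba.

buurzba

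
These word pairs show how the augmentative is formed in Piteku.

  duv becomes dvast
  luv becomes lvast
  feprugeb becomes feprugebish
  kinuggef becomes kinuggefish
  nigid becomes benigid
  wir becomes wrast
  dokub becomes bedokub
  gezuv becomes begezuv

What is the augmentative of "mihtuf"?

bemihtuf

luv and gezuv both end in -v yet inflect differently (lvast, begezuv), so the final letter is not what conditions the rule; the number of vowels is.
"mihtuf" has 2 vowels. The stems with 2 vowels (dokub → bedokub, nigid → benigid, gezuv → begezuv) add the prefix be-.
The other patterns: stems with 1 vowel delete the last vowel and add -ast; stems with 3 vowels add -ish.
So mihtuf → bemihtuf.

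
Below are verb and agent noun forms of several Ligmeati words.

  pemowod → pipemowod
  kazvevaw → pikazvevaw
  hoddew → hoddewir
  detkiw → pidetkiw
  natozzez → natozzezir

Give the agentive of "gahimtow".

hoddew and kazvevaw both end in -w yet inflect differently (hoddewir, pikazvevaw), so the final letter is not what conditions the rule; the last vowel is.
"gahimtow" has last vowel 'o'. The one such stem in the data (pemowod → pipemowod) adds the prefix pi-, so the same rule applies.
So gahimtow → pigahimtow.

pigahimtow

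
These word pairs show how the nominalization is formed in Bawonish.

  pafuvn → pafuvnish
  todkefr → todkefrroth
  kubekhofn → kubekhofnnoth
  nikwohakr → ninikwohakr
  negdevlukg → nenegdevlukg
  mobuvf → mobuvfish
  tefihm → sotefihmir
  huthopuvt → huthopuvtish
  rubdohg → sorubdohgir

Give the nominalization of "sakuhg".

todkefr and nikwohakr both end in -r yet inflect differently (todkefrroth, ninikwohakr), so the final letter is not what conditions the rule; the second-to-last letter is.
"sakuhg" has second-to-last letter 'h'. The stems whose second-to-last letter is 'h' (rubdohg → sorubdohgir, tefihm → sotefihmir) add so- … -ir around the stem.
The other patterns: stems whose second-to-last letter is 'f' double the final consonant and add -oth; stems whose second-to-last letter is 'k' repeat the first consonant+vowel as a prefix; stems whose second-to-last letter is 'v' add -ish.
So sakuhg → sosakuhgir.

sosakuhgir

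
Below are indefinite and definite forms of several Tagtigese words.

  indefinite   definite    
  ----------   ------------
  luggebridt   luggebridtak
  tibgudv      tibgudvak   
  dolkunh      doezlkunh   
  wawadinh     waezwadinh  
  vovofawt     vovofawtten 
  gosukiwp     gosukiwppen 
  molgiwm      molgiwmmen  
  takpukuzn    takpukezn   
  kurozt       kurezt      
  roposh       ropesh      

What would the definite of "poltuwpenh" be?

luggebridt and vovofawt both end in -t yet inflect differently (luggebridtak, vovofawtten), so the final letter is not what conditions the rule; the second-to-last letter is.
"poltuwpenh" has second-to-last letter 'n'. The stems whose second-to-last letter is 'n' (dolkunh → doezlkunh, wawadinh → waezwadinh) insert -ez- after the first vowel.
The other patterns: stems whose second-to-last letter is 'd' add -ak; stems whose second-to-last letter is 'w' double the final consonant and add -en; stems whose second-to-last letter is 's' or 'z' change the last vowel to 'e'.
So poltuwpenh → poezltuwpenh.

poezltuwpenh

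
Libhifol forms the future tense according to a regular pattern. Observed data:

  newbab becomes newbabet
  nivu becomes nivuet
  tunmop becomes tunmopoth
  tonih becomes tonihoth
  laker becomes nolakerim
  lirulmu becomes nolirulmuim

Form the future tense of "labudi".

"labudi" begins with l-. The stems beginning with l- (laker → nolakerim, lirulmu → nolirulmuim) add no- … -im around the stem.
The other patterns: stems beginning with n- add -et; stems beginning with t- add -oth.
So labudi → nolabudiim.

nolabudiim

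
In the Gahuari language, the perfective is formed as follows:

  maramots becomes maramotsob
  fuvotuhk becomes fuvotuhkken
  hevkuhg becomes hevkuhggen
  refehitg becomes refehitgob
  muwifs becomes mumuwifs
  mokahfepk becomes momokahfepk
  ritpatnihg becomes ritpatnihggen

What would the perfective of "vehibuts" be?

vehibutsob

refehitg and ritpatnihg both end in -g yet inflect differently (refehitgob, ritpatnihggen), so the final letter is not what conditions the rule; the second-to-last letter is.
"vehibuts" has second-to-last letter 't'. The stems whose second-to-last letter is 't' (maramots → maramotsob, refehitg → refehitgob) add -ob.
So vehibuts → vehibutsob.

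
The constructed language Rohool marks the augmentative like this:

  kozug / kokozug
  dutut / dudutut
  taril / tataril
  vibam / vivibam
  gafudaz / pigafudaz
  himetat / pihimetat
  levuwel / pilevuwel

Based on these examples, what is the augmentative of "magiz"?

dutut and himetat both end in -t yet inflect differently (dudutut, pihimetat), so the final letter is not what conditions the rule; the number of vowels is.
"magiz" has 2 vowels. The stems with 2 vowels (kozug → kokozug, dutut → dudutut, taril → tataril) repeat the first consonant+vowel as a prefix.
The other pattern: stems with 3 vowels add the prefix pi-.
So magiz → mamagiz.

mamagiz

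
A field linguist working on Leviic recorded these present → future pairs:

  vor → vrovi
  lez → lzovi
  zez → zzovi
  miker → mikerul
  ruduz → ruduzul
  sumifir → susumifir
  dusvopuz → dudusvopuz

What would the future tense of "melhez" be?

melhezul

vor and miker both end in -r yet inflect differently (vrovi, mikerul), so the final letter is not what conditions the rule; the number of vowels is.
"melhez" has 2 vowels. The stems with 2 vowels (miker → mikerul, ruduz → ruduzul) add -ul.
The other patterns: stems with 1 vowel delete the last vowel and add -ovi; stems with 3 vowels repeat the first consonant+vowel as a prefix.
So melhez → melhezul.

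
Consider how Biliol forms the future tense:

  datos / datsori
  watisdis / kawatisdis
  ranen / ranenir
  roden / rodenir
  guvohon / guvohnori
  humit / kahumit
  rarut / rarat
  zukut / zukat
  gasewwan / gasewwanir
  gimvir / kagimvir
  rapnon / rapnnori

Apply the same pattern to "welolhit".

kawelolhit

gasewwan and guvohon both end in -n yet inflect differently (gasewwanir, guvohnori), so the final letter is not what conditions the rule; the last vowel is.
"welolhit" has last vowel 'i'. The stems whose last vowel is 'i' (humit → kahumit, watisdis → kawatisdis, gimvir → kagimvir) add the prefix ka-.
The other patterns: stems whose last vowel is 'u' change the last vowel to 'a'; stems whose last vowel is 'a' or 'e' add -ir; stems whose last vowel is 'o' delete the last vowel and add -ori.
So welolhit → kawelolhit.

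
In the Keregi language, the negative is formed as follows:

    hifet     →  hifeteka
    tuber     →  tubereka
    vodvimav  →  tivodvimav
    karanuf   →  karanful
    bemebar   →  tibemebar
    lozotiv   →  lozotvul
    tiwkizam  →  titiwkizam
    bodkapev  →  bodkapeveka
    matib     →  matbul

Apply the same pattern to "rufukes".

vodvimav and bodkapev both end in -v yet inflect differently (tivodvimav, bodkapeveka), so the final letter is not what conditions the rule; the last vowel is.
"rufukes" has last vowel 'e'. The stems whose last vowel is 'e' (bodkapev → bodkapeveka, hifet → hifeteka, tuber → tubereka) add -eka.
The other patterns: stems whose last vowel is 'a' add the prefix ti-; stems whose last vowel is 'i' or 'u' delete the last vowel and add -ul.
So rufukes → rufukeseka.

rufukeseka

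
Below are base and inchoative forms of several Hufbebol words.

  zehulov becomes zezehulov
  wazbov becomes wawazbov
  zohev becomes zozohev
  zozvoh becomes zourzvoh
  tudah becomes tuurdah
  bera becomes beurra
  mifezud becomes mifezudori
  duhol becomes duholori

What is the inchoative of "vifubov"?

vivifubov

zehulov and zozvoh both have last vowel 'o' yet inflect differently (zezehulov, zourzvoh), so the last vowel is not what conditions the rule; the final letter is.
"vifubov" ends in -v. The stems ending in -v (zehulov → zezehulov, wazbov → wawazbov, zohev → zozohev) repeat the first consonant+vowel as a prefix.
The other patterns: stems ending in -a or -h insert -ur- after the first vowel; stems ending in -d or -l add -ori.
So vifubov → vivifubov.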